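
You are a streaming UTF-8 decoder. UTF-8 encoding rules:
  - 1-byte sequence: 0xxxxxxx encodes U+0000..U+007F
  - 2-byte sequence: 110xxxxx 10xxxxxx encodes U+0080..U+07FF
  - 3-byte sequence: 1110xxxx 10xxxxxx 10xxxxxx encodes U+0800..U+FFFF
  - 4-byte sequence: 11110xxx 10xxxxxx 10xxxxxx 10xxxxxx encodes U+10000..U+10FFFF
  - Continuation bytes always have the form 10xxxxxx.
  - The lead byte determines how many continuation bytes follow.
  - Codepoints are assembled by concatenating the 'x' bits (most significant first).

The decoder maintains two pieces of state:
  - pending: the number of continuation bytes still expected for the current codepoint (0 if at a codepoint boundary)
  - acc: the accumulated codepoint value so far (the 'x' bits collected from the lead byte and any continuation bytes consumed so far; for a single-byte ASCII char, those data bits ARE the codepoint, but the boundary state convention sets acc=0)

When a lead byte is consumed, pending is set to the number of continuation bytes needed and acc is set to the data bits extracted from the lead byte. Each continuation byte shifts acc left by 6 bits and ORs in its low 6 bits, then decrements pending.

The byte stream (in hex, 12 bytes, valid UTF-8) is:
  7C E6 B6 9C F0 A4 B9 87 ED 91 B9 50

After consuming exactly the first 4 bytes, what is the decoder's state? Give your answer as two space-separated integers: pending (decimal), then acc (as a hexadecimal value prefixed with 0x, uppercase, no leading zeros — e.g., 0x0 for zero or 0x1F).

Byte[0]=7C: 1-byte. pending=0, acc=0x0
Byte[1]=E6: 3-byte lead. pending=2, acc=0x6
Byte[2]=B6: continuation. acc=(acc<<6)|0x36=0x1B6, pending=1
Byte[3]=9C: continuation. acc=(acc<<6)|0x1C=0x6D9C, pending=0

Answer: 0 0x6D9C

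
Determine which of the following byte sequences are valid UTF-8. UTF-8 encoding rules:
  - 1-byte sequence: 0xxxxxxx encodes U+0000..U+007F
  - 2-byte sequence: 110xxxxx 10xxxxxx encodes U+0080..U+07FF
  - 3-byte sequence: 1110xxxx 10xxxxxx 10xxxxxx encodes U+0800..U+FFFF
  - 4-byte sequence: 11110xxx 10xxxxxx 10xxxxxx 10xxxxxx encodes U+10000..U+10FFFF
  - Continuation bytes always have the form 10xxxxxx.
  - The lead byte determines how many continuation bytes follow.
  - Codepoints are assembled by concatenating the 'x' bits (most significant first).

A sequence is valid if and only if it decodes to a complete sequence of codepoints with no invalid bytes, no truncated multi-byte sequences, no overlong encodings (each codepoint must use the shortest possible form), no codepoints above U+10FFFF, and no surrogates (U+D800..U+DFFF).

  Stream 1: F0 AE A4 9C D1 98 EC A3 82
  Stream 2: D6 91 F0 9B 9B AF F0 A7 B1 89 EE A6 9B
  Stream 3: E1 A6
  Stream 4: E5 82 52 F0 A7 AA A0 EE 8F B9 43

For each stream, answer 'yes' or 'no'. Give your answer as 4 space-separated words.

Answer: yes yes no no

Derivation:
Stream 1: decodes cleanly. VALID
Stream 2: decodes cleanly. VALID
Stream 3: error at byte offset 2. INVALID
Stream 4: error at byte offset 2. INVALID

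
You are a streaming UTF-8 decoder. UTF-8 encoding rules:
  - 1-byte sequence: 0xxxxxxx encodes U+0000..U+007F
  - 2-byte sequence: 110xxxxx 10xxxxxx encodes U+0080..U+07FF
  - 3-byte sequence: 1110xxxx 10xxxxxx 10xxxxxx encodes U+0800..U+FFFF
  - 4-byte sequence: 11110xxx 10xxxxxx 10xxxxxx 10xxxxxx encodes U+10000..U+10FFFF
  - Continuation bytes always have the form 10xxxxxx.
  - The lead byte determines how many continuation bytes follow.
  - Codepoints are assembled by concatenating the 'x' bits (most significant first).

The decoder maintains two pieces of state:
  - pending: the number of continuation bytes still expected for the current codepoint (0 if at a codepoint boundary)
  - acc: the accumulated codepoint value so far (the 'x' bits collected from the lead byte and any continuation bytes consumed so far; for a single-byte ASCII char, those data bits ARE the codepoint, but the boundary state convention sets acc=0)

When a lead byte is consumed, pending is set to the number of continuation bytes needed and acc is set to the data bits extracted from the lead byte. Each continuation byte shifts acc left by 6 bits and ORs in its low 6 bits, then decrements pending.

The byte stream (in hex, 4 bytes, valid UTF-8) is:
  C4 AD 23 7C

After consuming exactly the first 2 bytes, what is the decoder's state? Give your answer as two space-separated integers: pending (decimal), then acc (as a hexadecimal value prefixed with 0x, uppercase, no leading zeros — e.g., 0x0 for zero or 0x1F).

Byte[0]=C4: 2-byte lead. pending=1, acc=0x4
Byte[1]=AD: continuation. acc=(acc<<6)|0x2D=0x12D, pending=0

Answer: 0 0x12D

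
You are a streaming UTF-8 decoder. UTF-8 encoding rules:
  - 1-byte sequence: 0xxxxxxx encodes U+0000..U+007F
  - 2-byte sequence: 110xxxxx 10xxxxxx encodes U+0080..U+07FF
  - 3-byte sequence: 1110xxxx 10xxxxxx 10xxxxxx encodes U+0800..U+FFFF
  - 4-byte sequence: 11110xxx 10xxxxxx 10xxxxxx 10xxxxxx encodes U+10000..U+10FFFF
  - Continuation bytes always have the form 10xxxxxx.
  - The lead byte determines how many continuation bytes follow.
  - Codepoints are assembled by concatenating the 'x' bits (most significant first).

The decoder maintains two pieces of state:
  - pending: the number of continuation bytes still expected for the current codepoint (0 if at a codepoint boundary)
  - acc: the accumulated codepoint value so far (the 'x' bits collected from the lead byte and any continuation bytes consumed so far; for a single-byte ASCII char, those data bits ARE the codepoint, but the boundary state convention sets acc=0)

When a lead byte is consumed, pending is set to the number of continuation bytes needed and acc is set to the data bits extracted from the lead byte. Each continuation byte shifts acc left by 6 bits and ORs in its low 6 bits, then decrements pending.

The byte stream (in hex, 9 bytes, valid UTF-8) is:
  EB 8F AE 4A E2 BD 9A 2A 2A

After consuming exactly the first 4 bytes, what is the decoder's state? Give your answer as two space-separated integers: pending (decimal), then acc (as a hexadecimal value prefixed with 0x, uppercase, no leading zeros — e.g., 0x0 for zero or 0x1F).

Byte[0]=EB: 3-byte lead. pending=2, acc=0xB
Byte[1]=8F: continuation. acc=(acc<<6)|0x0F=0x2CF, pending=1
Byte[2]=AE: continuation. acc=(acc<<6)|0x2E=0xB3EE, pending=0
Byte[3]=4A: 1-byte. pending=0, acc=0x0

Answer: 0 0x0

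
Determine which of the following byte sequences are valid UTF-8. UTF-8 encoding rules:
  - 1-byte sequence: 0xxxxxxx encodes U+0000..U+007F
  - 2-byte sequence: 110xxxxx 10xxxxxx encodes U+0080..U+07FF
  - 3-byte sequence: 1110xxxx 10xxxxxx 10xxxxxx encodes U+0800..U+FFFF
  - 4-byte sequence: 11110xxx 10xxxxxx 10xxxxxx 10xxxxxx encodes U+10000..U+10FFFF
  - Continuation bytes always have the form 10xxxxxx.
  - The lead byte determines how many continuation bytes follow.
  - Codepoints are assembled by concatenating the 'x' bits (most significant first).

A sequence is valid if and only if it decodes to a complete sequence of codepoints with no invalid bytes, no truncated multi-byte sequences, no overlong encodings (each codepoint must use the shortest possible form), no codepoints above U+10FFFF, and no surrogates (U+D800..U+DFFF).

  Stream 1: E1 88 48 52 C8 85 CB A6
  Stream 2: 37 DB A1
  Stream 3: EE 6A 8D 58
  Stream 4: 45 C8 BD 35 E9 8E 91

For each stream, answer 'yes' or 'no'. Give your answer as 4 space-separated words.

Stream 1: error at byte offset 2. INVALID
Stream 2: decodes cleanly. VALID
Stream 3: error at byte offset 1. INVALID
Stream 4: decodes cleanly. VALID

Answer: no yes no yes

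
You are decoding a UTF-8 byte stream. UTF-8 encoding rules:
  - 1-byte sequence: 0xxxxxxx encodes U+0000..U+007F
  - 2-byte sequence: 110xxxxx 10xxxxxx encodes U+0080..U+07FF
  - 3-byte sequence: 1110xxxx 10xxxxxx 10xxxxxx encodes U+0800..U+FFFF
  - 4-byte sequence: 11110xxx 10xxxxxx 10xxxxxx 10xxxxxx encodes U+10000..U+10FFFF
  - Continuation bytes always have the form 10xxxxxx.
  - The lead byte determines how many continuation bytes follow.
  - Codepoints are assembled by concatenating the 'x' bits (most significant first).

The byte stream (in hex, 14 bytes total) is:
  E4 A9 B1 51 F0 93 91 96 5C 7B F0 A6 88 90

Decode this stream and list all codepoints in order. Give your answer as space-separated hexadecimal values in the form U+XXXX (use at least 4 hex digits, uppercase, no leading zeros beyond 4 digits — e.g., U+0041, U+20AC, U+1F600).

Byte[0]=E4: 3-byte lead, need 2 cont bytes. acc=0x4
Byte[1]=A9: continuation. acc=(acc<<6)|0x29=0x129
Byte[2]=B1: continuation. acc=(acc<<6)|0x31=0x4A71
Completed: cp=U+4A71 (starts at byte 0)
Byte[3]=51: 1-byte ASCII. cp=U+0051
Byte[4]=F0: 4-byte lead, need 3 cont bytes. acc=0x0
Byte[5]=93: continuation. acc=(acc<<6)|0x13=0x13
Byte[6]=91: continuation. acc=(acc<<6)|0x11=0x4D1
Byte[7]=96: continuation. acc=(acc<<6)|0x16=0x13456
Completed: cp=U+13456 (starts at byte 4)
Byte[8]=5C: 1-byte ASCII. cp=U+005C
Byte[9]=7B: 1-byte ASCII. cp=U+007B
Byte[10]=F0: 4-byte lead, need 3 cont bytes. acc=0x0
Byte[11]=A6: continuation. acc=(acc<<6)|0x26=0x26
Byte[12]=88: continuation. acc=(acc<<6)|0x08=0x988
Byte[13]=90: continuation. acc=(acc<<6)|0x10=0x26210
Completed: cp=U+26210 (starts at byte 10)

Answer: U+4A71 U+0051 U+13456 U+005C U+007B U+26210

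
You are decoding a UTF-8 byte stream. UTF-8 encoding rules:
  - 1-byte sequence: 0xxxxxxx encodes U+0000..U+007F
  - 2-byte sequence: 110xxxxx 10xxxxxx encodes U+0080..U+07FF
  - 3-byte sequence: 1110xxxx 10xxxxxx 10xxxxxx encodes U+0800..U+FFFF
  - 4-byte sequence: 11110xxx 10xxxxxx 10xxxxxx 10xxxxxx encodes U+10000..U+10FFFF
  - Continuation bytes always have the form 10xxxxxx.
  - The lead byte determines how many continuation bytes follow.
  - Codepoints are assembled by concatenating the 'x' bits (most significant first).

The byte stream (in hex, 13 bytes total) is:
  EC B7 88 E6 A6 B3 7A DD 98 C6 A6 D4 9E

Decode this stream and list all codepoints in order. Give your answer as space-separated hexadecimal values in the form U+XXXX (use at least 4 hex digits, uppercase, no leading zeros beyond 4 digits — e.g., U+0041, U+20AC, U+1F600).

Byte[0]=EC: 3-byte lead, need 2 cont bytes. acc=0xC
Byte[1]=B7: continuation. acc=(acc<<6)|0x37=0x337
Byte[2]=88: continuation. acc=(acc<<6)|0x08=0xCDC8
Completed: cp=U+CDC8 (starts at byte 0)
Byte[3]=E6: 3-byte lead, need 2 cont bytes. acc=0x6
Byte[4]=A6: continuation. acc=(acc<<6)|0x26=0x1A6
Byte[5]=B3: continuation. acc=(acc<<6)|0x33=0x69B3
Completed: cp=U+69B3 (starts at byte 3)
Byte[6]=7A: 1-byte ASCII. cp=U+007A
Byte[7]=DD: 2-byte lead, need 1 cont bytes. acc=0x1D
Byte[8]=98: continuation. acc=(acc<<6)|0x18=0x758
Completed: cp=U+0758 (starts at byte 7)
Byte[9]=C6: 2-byte lead, need 1 cont bytes. acc=0x6
Byte[10]=A6: continuation. acc=(acc<<6)|0x26=0x1A6
Completed: cp=U+01A6 (starts at byte 9)
Byte[11]=D4: 2-byte lead, need 1 cont bytes. acc=0x14
Byte[12]=9E: continuation. acc=(acc<<6)|0x1E=0x51E
Completed: cp=U+051E (starts at byte 11)

Answer: U+CDC8 U+69B3 U+007A U+0758 U+01A6 U+051E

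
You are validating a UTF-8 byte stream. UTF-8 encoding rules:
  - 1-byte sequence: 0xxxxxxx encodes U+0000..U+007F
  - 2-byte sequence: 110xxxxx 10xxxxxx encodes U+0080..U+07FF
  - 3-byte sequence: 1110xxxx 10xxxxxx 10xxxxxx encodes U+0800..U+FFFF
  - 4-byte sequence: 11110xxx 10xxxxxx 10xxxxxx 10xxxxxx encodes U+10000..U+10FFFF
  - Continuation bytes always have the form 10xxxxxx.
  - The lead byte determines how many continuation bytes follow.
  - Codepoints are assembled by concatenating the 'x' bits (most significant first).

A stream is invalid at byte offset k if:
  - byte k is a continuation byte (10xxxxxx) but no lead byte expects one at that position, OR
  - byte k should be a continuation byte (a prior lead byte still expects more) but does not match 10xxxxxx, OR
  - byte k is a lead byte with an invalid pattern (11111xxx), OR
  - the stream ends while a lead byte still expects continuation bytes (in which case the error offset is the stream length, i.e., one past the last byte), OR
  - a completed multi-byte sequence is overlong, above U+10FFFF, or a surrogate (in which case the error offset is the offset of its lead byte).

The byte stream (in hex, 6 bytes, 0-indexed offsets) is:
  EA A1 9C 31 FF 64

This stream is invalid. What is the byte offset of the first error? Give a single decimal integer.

Answer: 4

Derivation:
Byte[0]=EA: 3-byte lead, need 2 cont bytes. acc=0xA
Byte[1]=A1: continuation. acc=(acc<<6)|0x21=0x2A1
Byte[2]=9C: continuation. acc=(acc<<6)|0x1C=0xA85C
Completed: cp=U+A85C (starts at byte 0)
Byte[3]=31: 1-byte ASCII. cp=U+0031
Byte[4]=FF: INVALID lead byte (not 0xxx/110x/1110/11110)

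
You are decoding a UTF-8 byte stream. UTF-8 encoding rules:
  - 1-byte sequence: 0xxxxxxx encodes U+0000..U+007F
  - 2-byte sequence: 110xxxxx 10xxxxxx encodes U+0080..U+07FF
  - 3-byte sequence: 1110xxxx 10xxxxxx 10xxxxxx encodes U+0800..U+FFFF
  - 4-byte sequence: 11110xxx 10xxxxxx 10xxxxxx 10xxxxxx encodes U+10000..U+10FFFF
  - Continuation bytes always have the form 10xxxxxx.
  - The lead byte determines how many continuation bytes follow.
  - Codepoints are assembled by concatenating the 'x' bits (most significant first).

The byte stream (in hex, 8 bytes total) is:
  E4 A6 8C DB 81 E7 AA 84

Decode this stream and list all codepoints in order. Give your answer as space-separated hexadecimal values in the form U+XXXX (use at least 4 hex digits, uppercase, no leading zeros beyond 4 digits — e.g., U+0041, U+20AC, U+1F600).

Byte[0]=E4: 3-byte lead, need 2 cont bytes. acc=0x4
Byte[1]=A6: continuation. acc=(acc<<6)|0x26=0x126
Byte[2]=8C: continuation. acc=(acc<<6)|0x0C=0x498C
Completed: cp=U+498C (starts at byte 0)
Byte[3]=DB: 2-byte lead, need 1 cont bytes. acc=0x1B
Byte[4]=81: continuation. acc=(acc<<6)|0x01=0x6C1
Completed: cp=U+06C1 (starts at byte 3)
Byte[5]=E7: 3-byte lead, need 2 cont bytes. acc=0x7
Byte[6]=AA: continuation. acc=(acc<<6)|0x2A=0x1EA
Byte[7]=84: continuation. acc=(acc<<6)|0x04=0x7A84
Completed: cp=U+7A84 (starts at byte 5)

Answer: U+498C U+06C1 U+7A84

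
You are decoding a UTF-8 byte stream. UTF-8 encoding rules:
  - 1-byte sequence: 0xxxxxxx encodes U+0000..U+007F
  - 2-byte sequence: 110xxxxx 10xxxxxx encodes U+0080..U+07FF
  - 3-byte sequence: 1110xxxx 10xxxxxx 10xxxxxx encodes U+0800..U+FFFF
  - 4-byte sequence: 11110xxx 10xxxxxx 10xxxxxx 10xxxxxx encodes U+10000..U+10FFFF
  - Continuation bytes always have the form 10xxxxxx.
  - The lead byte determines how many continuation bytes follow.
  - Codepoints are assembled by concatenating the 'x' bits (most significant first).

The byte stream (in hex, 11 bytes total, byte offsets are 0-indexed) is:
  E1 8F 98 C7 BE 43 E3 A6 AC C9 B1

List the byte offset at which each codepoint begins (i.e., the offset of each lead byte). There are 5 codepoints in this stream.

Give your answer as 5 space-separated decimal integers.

Byte[0]=E1: 3-byte lead, need 2 cont bytes. acc=0x1
Byte[1]=8F: continuation. acc=(acc<<6)|0x0F=0x4F
Byte[2]=98: continuation. acc=(acc<<6)|0x18=0x13D8
Completed: cp=U+13D8 (starts at byte 0)
Byte[3]=C7: 2-byte lead, need 1 cont bytes. acc=0x7
Byte[4]=BE: continuation. acc=(acc<<6)|0x3E=0x1FE
Completed: cp=U+01FE (starts at byte 3)
Byte[5]=43: 1-byte ASCII. cp=U+0043
Byte[6]=E3: 3-byte lead, need 2 cont bytes. acc=0x3
Byte[7]=A6: continuation. acc=(acc<<6)|0x26=0xE6
Byte[8]=AC: continuation. acc=(acc<<6)|0x2C=0x39AC
Completed: cp=U+39AC (starts at byte 6)
Byte[9]=C9: 2-byte lead, need 1 cont bytes. acc=0x9
Byte[10]=B1: continuation. acc=(acc<<6)|0x31=0x271
Completed: cp=U+0271 (starts at byte 9)

Answer: 0 3 5 6 9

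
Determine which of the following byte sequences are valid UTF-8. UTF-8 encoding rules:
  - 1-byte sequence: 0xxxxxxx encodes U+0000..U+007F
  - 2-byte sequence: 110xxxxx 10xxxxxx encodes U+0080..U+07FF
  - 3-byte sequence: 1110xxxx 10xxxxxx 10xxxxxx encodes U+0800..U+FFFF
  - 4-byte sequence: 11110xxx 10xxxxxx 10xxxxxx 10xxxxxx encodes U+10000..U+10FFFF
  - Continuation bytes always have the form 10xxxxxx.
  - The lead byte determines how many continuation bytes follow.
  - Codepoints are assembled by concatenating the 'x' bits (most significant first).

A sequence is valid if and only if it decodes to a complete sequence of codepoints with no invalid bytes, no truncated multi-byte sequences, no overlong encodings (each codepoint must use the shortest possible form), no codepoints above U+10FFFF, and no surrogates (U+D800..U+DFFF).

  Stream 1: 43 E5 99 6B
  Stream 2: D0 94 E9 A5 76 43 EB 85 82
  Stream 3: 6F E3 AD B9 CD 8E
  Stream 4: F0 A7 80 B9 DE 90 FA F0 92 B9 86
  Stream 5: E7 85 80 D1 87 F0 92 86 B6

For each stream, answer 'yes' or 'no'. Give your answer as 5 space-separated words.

Stream 1: error at byte offset 3. INVALID
Stream 2: error at byte offset 4. INVALID
Stream 3: decodes cleanly. VALID
Stream 4: error at byte offset 6. INVALID
Stream 5: decodes cleanly. VALID

Answer: no no yes no yes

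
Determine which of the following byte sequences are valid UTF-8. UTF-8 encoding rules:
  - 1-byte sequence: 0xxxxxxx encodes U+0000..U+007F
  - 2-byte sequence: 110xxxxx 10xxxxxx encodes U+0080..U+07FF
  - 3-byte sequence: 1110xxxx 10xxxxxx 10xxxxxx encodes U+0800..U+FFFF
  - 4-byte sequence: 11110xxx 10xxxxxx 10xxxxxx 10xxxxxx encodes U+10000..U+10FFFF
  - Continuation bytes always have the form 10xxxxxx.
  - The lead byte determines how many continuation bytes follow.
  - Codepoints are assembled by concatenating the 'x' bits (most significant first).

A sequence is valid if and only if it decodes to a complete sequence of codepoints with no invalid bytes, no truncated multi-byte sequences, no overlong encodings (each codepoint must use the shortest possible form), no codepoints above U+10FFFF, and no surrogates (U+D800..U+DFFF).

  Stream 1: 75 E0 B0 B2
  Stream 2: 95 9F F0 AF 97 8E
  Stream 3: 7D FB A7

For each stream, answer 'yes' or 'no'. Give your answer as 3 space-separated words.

Answer: yes no no

Derivation:
Stream 1: decodes cleanly. VALID
Stream 2: error at byte offset 0. INVALID
Stream 3: error at byte offset 1. INVALID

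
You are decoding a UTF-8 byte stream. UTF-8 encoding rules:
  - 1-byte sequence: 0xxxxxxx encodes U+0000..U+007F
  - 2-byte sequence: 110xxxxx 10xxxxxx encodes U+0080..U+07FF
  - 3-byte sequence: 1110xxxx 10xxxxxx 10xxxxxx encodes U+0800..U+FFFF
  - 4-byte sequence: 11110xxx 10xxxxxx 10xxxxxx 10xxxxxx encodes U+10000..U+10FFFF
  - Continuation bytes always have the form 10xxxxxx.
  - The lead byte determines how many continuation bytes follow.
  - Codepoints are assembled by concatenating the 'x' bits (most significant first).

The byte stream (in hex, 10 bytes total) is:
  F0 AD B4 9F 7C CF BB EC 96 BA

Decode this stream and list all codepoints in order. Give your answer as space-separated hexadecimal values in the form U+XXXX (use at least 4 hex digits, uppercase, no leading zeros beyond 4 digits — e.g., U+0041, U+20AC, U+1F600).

Byte[0]=F0: 4-byte lead, need 3 cont bytes. acc=0x0
Byte[1]=AD: continuation. acc=(acc<<6)|0x2D=0x2D
Byte[2]=B4: continuation. acc=(acc<<6)|0x34=0xB74
Byte[3]=9F: continuation. acc=(acc<<6)|0x1F=0x2DD1F
Completed: cp=U+2DD1F (starts at byte 0)
Byte[4]=7C: 1-byte ASCII. cp=U+007C
Byte[5]=CF: 2-byte lead, need 1 cont bytes. acc=0xF
Byte[6]=BB: continuation. acc=(acc<<6)|0x3B=0x3FB
Completed: cp=U+03FB (starts at byte 5)
Byte[7]=EC: 3-byte lead, need 2 cont bytes. acc=0xC
Byte[8]=96: continuation. acc=(acc<<6)|0x16=0x316
Byte[9]=BA: continuation. acc=(acc<<6)|0x3A=0xC5BA
Completed: cp=U+C5BA (starts at byte 7)

Answer: U+2DD1F U+007C U+03FB U+C5BA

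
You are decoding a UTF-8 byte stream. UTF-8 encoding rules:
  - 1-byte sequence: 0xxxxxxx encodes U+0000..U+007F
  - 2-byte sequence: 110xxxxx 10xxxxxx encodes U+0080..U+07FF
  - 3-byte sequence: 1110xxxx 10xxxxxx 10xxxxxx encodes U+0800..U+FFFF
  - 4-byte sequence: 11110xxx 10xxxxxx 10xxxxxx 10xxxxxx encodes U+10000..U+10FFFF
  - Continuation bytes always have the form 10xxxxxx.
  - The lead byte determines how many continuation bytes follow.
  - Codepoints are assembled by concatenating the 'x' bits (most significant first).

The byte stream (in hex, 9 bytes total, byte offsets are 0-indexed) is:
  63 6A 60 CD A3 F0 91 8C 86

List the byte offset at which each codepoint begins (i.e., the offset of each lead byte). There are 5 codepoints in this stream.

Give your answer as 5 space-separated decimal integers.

Byte[0]=63: 1-byte ASCII. cp=U+0063
Byte[1]=6A: 1-byte ASCII. cp=U+006A
Byte[2]=60: 1-byte ASCII. cp=U+0060
Byte[3]=CD: 2-byte lead, need 1 cont bytes. acc=0xD
Byte[4]=A3: continuation. acc=(acc<<6)|0x23=0x363
Completed: cp=U+0363 (starts at byte 3)
Byte[5]=F0: 4-byte lead, need 3 cont bytes. acc=0x0
Byte[6]=91: continuation. acc=(acc<<6)|0x11=0x11
Byte[7]=8C: continuation. acc=(acc<<6)|0x0C=0x44C
Byte[8]=86: continuation. acc=(acc<<6)|0x06=0x11306
Completed: cp=U+11306 (starts at byte 5)

Answer: 0 1 2 3 5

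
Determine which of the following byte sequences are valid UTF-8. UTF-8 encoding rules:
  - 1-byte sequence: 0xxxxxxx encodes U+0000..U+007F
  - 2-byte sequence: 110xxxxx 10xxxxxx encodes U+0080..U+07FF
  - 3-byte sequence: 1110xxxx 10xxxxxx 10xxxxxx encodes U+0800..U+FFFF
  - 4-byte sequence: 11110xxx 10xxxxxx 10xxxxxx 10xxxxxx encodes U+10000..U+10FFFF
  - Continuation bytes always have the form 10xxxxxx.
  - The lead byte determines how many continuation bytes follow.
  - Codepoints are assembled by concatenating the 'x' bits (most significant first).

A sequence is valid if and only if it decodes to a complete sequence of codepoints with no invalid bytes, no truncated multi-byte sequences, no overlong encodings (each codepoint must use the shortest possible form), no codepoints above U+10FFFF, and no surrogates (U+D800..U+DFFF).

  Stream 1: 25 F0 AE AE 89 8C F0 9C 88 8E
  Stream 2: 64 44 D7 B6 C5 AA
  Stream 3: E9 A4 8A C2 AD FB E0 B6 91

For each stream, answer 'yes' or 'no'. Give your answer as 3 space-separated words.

Answer: no yes no

Derivation:
Stream 1: error at byte offset 5. INVALID
Stream 2: decodes cleanly. VALID
Stream 3: error at byte offset 5. INVALID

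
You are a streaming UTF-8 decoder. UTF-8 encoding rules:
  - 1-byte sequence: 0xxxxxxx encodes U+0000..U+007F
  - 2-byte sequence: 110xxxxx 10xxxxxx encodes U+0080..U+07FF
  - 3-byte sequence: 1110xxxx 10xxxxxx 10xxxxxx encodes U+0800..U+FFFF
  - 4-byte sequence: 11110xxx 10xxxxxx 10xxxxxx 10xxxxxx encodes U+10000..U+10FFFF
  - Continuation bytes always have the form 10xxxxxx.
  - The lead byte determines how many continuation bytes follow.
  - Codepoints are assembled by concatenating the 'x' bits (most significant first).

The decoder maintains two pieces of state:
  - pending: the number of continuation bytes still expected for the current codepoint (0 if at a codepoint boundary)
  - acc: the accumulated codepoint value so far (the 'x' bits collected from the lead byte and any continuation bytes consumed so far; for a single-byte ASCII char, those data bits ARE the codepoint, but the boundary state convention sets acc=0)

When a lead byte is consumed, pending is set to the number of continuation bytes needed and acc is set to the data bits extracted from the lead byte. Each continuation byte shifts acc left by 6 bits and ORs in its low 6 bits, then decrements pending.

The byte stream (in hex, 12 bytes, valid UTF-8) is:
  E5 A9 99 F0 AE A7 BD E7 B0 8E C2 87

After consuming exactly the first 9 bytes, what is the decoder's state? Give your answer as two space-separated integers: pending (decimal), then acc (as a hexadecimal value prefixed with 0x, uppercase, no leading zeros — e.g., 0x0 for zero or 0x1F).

Byte[0]=E5: 3-byte lead. pending=2, acc=0x5
Byte[1]=A9: continuation. acc=(acc<<6)|0x29=0x169, pending=1
Byte[2]=99: continuation. acc=(acc<<6)|0x19=0x5A59, pending=0
Byte[3]=F0: 4-byte lead. pending=3, acc=0x0
Byte[4]=AE: continuation. acc=(acc<<6)|0x2E=0x2E, pending=2
Byte[5]=A7: continuation. acc=(acc<<6)|0x27=0xBA7, pending=1
Byte[6]=BD: continuation. acc=(acc<<6)|0x3D=0x2E9FD, pending=0
Byte[7]=E7: 3-byte lead. pending=2, acc=0x7
Byte[8]=B0: continuation. acc=(acc<<6)|0x30=0x1F0, pending=1

Answer: 1 0x1F0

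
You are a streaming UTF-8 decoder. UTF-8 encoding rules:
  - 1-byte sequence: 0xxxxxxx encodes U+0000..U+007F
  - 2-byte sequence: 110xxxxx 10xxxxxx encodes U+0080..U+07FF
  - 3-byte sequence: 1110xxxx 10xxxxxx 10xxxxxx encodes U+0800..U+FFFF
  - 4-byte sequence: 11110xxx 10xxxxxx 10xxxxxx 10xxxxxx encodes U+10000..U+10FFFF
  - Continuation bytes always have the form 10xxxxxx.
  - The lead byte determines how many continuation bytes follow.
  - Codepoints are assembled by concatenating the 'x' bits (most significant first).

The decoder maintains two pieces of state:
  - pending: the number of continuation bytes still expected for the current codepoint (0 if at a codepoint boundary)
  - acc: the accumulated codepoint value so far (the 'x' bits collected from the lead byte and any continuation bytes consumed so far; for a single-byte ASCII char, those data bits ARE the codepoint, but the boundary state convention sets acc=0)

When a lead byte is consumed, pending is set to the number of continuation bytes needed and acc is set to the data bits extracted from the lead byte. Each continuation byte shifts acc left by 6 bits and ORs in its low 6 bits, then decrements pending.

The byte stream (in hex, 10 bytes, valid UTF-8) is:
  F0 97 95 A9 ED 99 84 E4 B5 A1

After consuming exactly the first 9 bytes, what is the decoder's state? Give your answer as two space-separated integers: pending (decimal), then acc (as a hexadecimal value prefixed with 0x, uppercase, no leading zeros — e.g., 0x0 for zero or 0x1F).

Byte[0]=F0: 4-byte lead. pending=3, acc=0x0
Byte[1]=97: continuation. acc=(acc<<6)|0x17=0x17, pending=2
Byte[2]=95: continuation. acc=(acc<<6)|0x15=0x5D5, pending=1
Byte[3]=A9: continuation. acc=(acc<<6)|0x29=0x17569, pending=0
Byte[4]=ED: 3-byte lead. pending=2, acc=0xD
Byte[5]=99: continuation. acc=(acc<<6)|0x19=0x359, pending=1
Byte[6]=84: continuation. acc=(acc<<6)|0x04=0xD644, pending=0
Byte[7]=E4: 3-byte lead. pending=2, acc=0x4
Byte[8]=B5: continuation. acc=(acc<<6)|0x35=0x135, pending=1

Answer: 1 0x135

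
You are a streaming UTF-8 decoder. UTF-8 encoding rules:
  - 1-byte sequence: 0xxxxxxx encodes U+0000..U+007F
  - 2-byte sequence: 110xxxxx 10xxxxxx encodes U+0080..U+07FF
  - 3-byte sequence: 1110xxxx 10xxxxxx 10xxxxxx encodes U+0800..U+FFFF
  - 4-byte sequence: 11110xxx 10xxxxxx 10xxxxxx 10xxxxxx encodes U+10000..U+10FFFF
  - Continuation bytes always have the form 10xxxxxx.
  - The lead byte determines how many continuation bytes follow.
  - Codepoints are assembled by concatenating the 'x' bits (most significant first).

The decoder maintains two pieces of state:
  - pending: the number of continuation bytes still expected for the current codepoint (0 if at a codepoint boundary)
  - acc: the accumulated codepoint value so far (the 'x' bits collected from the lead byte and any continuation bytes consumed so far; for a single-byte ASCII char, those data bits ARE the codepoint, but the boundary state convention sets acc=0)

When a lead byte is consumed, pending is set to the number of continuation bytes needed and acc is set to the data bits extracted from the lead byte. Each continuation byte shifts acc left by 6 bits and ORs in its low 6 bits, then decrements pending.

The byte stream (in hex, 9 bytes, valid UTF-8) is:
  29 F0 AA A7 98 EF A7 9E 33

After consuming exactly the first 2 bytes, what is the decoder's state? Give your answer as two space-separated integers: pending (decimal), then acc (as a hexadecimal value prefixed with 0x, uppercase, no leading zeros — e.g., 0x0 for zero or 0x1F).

Answer: 3 0x0

Derivation:
Byte[0]=29: 1-byte. pending=0, acc=0x0
Byte[1]=F0: 4-byte lead. pending=3, acc=0x0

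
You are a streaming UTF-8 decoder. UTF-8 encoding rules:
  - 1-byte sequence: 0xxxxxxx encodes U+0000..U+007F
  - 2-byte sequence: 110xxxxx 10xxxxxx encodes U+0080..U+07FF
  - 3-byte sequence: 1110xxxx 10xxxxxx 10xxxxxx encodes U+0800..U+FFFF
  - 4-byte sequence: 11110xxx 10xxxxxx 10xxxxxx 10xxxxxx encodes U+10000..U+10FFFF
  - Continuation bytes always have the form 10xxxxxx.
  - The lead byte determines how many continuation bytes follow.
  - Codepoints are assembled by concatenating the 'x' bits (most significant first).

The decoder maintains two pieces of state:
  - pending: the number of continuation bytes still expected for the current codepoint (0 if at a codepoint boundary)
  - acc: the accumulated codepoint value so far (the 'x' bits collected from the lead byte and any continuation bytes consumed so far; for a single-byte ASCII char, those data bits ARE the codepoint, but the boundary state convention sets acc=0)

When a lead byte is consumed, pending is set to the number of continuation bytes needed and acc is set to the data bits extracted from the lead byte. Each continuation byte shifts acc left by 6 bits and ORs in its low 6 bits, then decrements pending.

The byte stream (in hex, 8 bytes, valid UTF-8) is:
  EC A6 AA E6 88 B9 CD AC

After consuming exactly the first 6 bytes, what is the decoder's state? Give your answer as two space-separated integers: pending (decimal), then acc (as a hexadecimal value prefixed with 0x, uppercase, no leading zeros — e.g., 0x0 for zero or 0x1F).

Byte[0]=EC: 3-byte lead. pending=2, acc=0xC
Byte[1]=A6: continuation. acc=(acc<<6)|0x26=0x326, pending=1
Byte[2]=AA: continuation. acc=(acc<<6)|0x2A=0xC9AA, pending=0
Byte[3]=E6: 3-byte lead. pending=2, acc=0x6
Byte[4]=88: continuation. acc=(acc<<6)|0x08=0x188, pending=1
Byte[5]=B9: continuation. acc=(acc<<6)|0x39=0x6239, pending=0

Answer: 0 0x6239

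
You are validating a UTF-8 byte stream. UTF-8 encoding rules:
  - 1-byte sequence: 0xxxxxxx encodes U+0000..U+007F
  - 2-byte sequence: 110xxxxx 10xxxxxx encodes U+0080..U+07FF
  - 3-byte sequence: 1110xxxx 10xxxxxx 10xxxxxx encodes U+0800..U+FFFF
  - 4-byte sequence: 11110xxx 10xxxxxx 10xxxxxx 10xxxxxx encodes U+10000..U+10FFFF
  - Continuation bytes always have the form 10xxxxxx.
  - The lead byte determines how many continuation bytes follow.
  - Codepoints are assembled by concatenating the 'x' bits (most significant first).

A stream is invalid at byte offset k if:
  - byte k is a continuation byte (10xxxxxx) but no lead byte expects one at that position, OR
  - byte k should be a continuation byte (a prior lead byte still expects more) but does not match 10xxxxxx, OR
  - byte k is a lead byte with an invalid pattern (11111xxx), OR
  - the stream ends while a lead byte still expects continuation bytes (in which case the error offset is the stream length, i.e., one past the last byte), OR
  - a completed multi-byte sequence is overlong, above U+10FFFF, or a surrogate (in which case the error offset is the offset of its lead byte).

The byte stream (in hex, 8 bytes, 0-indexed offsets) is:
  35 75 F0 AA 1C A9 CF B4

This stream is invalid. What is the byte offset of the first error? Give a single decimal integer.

Byte[0]=35: 1-byte ASCII. cp=U+0035
Byte[1]=75: 1-byte ASCII. cp=U+0075
Byte[2]=F0: 4-byte lead, need 3 cont bytes. acc=0x0
Byte[3]=AA: continuation. acc=(acc<<6)|0x2A=0x2A
Byte[4]=1C: expected 10xxxxxx continuation. INVALID

Answer: 4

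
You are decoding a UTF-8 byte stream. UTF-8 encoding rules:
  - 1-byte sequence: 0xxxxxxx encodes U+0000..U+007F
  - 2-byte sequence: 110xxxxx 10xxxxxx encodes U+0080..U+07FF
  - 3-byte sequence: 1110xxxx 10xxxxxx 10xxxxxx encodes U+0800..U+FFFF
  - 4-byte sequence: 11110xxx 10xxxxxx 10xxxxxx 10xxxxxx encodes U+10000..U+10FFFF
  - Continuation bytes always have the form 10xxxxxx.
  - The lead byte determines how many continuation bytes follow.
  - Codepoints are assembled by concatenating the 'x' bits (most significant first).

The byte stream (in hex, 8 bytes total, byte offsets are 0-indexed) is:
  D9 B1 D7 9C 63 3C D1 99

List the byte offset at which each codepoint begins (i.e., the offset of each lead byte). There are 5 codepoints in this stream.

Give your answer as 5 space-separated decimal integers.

Byte[0]=D9: 2-byte lead, need 1 cont bytes. acc=0x19
Byte[1]=B1: continuation. acc=(acc<<6)|0x31=0x671
Completed: cp=U+0671 (starts at byte 0)
Byte[2]=D7: 2-byte lead, need 1 cont bytes. acc=0x17
Byte[3]=9C: continuation. acc=(acc<<6)|0x1C=0x5DC
Completed: cp=U+05DC (starts at byte 2)
Byte[4]=63: 1-byte ASCII. cp=U+0063
Byte[5]=3C: 1-byte ASCII. cp=U+003C
Byte[6]=D1: 2-byte lead, need 1 cont bytes. acc=0x11
Byte[7]=99: continuation. acc=(acc<<6)|0x19=0x459
Completed: cp=U+0459 (starts at byte 6)

Answer: 0 2 4 5 6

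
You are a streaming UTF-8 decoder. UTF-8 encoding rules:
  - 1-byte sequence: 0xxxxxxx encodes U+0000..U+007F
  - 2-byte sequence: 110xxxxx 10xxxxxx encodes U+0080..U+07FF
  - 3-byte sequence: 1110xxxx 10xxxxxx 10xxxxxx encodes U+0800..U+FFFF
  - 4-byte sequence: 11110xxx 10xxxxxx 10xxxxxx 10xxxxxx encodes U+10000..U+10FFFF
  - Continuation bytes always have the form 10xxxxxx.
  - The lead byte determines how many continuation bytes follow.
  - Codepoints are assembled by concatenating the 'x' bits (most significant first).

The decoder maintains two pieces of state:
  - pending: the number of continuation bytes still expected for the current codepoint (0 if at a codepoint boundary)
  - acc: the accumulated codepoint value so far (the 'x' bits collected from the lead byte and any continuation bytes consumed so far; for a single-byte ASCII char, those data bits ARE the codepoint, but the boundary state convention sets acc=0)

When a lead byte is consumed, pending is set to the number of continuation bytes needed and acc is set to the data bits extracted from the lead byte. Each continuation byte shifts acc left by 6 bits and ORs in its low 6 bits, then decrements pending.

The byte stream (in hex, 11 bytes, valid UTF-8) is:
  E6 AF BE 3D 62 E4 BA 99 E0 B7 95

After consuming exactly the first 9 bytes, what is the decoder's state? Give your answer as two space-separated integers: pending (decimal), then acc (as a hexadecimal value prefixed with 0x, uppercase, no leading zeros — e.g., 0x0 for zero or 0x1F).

Byte[0]=E6: 3-byte lead. pending=2, acc=0x6
Byte[1]=AF: continuation. acc=(acc<<6)|0x2F=0x1AF, pending=1
Byte[2]=BE: continuation. acc=(acc<<6)|0x3E=0x6BFE, pending=0
Byte[3]=3D: 1-byte. pending=0, acc=0x0
Byte[4]=62: 1-byte. pending=0, acc=0x0
Byte[5]=E4: 3-byte lead. pending=2, acc=0x4
Byte[6]=BA: continuation. acc=(acc<<6)|0x3A=0x13A, pending=1
Byte[7]=99: continuation. acc=(acc<<6)|0x19=0x4E99, pending=0
Byte[8]=E0: 3-byte lead. pending=2, acc=0x0

Answer: 2 0x0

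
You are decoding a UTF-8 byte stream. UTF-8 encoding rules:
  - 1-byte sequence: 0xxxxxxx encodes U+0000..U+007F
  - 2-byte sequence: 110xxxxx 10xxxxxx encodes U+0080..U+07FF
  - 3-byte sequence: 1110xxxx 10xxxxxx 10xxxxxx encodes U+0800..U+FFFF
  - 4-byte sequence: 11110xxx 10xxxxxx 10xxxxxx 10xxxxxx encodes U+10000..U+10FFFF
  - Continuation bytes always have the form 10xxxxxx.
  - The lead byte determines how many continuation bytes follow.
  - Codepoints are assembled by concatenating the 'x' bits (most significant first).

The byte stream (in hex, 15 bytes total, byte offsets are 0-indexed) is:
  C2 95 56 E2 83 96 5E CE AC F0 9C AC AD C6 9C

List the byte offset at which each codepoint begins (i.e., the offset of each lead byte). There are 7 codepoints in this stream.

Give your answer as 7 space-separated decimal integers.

Byte[0]=C2: 2-byte lead, need 1 cont bytes. acc=0x2
Byte[1]=95: continuation. acc=(acc<<6)|0x15=0x95
Completed: cp=U+0095 (starts at byte 0)
Byte[2]=56: 1-byte ASCII. cp=U+0056
Byte[3]=E2: 3-byte lead, need 2 cont bytes. acc=0x2
Byte[4]=83: continuation. acc=(acc<<6)|0x03=0x83
Byte[5]=96: continuation. acc=(acc<<6)|0x16=0x20D6
Completed: cp=U+20D6 (starts at byte 3)
Byte[6]=5E: 1-byte ASCII. cp=U+005E
Byte[7]=CE: 2-byte lead, need 1 cont bytes. acc=0xE
Byte[8]=AC: continuation. acc=(acc<<6)|0x2C=0x3AC
Completed: cp=U+03AC (starts at byte 7)
Byte[9]=F0: 4-byte lead, need 3 cont bytes. acc=0x0
Byte[10]=9C: continuation. acc=(acc<<6)|0x1C=0x1C
Byte[11]=AC: continuation. acc=(acc<<6)|0x2C=0x72C
Byte[12]=AD: continuation. acc=(acc<<6)|0x2D=0x1CB2D
Completed: cp=U+1CB2D (starts at byte 9)
Byte[13]=C6: 2-byte lead, need 1 cont bytes. acc=0x6
Byte[14]=9C: continuation. acc=(acc<<6)|0x1C=0x19C
Completed: cp=U+019C (starts at byte 13)

Answer: 0 2 3 6 7 9 13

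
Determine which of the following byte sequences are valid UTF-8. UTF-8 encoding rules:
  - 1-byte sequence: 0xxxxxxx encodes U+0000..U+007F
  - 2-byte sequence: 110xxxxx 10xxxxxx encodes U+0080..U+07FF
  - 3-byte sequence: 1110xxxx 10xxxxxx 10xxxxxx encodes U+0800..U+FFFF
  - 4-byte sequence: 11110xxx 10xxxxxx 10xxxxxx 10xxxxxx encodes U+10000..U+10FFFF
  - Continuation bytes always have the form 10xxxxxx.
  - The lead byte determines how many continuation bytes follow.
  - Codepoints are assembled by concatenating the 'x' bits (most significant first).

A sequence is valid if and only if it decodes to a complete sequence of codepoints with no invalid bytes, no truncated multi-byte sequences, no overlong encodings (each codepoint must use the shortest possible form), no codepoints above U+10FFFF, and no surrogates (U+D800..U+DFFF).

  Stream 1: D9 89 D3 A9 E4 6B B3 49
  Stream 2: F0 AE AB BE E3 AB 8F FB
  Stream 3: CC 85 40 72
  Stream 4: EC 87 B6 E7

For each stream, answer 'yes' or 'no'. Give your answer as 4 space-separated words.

Stream 1: error at byte offset 5. INVALID
Stream 2: error at byte offset 7. INVALID
Stream 3: decodes cleanly. VALID
Stream 4: error at byte offset 4. INVALID

Answer: no no yes no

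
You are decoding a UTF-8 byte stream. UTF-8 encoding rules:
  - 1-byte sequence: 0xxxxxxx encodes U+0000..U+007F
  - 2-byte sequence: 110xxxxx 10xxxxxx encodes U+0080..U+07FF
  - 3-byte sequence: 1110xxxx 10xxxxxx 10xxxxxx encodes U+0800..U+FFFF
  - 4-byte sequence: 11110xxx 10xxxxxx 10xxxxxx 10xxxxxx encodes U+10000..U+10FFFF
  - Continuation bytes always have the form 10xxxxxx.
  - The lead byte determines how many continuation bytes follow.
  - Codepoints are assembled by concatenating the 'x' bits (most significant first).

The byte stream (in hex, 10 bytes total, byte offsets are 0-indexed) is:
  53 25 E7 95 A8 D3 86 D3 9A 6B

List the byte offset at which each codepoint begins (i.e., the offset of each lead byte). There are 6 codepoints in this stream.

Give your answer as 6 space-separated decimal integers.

Byte[0]=53: 1-byte ASCII. cp=U+0053
Byte[1]=25: 1-byte ASCII. cp=U+0025
Byte[2]=E7: 3-byte lead, need 2 cont bytes. acc=0x7
Byte[3]=95: continuation. acc=(acc<<6)|0x15=0x1D5
Byte[4]=A8: continuation. acc=(acc<<6)|0x28=0x7568
Completed: cp=U+7568 (starts at byte 2)
Byte[5]=D3: 2-byte lead, need 1 cont bytes. acc=0x13
Byte[6]=86: continuation. acc=(acc<<6)|0x06=0x4C6
Completed: cp=U+04C6 (starts at byte 5)
Byte[7]=D3: 2-byte lead, need 1 cont bytes. acc=0x13
Byte[8]=9A: continuation. acc=(acc<<6)|0x1A=0x4DA
Completed: cp=U+04DA (starts at byte 7)
Byte[9]=6B: 1-byte ASCII. cp=U+006B

Answer: 0 1 2 5 7 9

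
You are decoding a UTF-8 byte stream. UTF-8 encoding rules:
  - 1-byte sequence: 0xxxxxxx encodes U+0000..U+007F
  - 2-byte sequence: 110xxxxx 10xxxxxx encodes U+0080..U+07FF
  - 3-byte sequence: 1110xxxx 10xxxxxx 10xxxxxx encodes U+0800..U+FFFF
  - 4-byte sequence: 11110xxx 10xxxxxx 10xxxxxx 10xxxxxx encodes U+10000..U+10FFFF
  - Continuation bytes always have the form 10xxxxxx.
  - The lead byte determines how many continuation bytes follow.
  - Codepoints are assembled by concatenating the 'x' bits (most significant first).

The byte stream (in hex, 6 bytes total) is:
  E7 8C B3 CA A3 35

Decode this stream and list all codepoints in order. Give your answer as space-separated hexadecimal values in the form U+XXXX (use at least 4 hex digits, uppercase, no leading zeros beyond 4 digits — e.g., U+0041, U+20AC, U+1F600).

Byte[0]=E7: 3-byte lead, need 2 cont bytes. acc=0x7
Byte[1]=8C: continuation. acc=(acc<<6)|0x0C=0x1CC
Byte[2]=B3: continuation. acc=(acc<<6)|0x33=0x7333
Completed: cp=U+7333 (starts at byte 0)
Byte[3]=CA: 2-byte lead, need 1 cont bytes. acc=0xA
Byte[4]=A3: continuation. acc=(acc<<6)|0x23=0x2A3
Completed: cp=U+02A3 (starts at byte 3)
Byte[5]=35: 1-byte ASCII. cp=U+0035

Answer: U+7333 U+02A3 U+0035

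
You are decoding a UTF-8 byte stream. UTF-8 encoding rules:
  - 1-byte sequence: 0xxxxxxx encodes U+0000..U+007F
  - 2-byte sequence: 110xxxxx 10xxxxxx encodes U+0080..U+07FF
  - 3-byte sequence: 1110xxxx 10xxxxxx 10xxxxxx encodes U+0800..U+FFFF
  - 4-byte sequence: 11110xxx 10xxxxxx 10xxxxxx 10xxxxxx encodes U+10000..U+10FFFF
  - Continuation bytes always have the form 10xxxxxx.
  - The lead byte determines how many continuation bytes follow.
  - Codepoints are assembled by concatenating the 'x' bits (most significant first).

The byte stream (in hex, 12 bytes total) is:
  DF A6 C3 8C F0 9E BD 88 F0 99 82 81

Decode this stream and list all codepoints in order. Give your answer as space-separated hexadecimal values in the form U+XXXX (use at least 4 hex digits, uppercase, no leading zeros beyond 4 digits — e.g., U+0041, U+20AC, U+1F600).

Byte[0]=DF: 2-byte lead, need 1 cont bytes. acc=0x1F
Byte[1]=A6: continuation. acc=(acc<<6)|0x26=0x7E6
Completed: cp=U+07E6 (starts at byte 0)
Byte[2]=C3: 2-byte lead, need 1 cont bytes. acc=0x3
Byte[3]=8C: continuation. acc=(acc<<6)|0x0C=0xCC
Completed: cp=U+00CC (starts at byte 2)
Byte[4]=F0: 4-byte lead, need 3 cont bytes. acc=0x0
Byte[5]=9E: continuation. acc=(acc<<6)|0x1E=0x1E
Byte[6]=BD: continuation. acc=(acc<<6)|0x3D=0x7BD
Byte[7]=88: continuation. acc=(acc<<6)|0x08=0x1EF48
Completed: cp=U+1EF48 (starts at byte 4)
Byte[8]=F0: 4-byte lead, need 3 cont bytes. acc=0x0
Byte[9]=99: continuation. acc=(acc<<6)|0x19=0x19
Byte[10]=82: continuation. acc=(acc<<6)|0x02=0x642
Byte[11]=81: continuation. acc=(acc<<6)|0x01=0x19081
Completed: cp=U+19081 (starts at byte 8)

Answer: U+07E6 U+00CC U+1EF48 U+19081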